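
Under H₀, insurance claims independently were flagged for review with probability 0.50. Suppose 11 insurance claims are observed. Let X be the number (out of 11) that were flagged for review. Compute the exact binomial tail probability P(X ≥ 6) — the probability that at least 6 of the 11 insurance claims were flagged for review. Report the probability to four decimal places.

X is binomial with n = 11 and p = 0.50.
P(X ≥ 6) = Σ_{j=6}^{11} C(11,j)·0.50^j·0.50^{11−j}.
= 0.225586 + 0.161133 + 0.080566 + 0.026855 + 0.005371 + 0.000488 = 0.5000.

P = 0.5000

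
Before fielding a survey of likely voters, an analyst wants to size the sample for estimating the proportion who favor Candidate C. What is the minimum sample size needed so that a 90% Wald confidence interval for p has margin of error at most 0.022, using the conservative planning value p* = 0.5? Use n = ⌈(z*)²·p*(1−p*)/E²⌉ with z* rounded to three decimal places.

n = 1398

For 90% confidence, z* = 1.645.
p*(1−p*) = 0.50·0.50 = 0.2500.
(z*)²·p*(1−p*)/E² = 2.706025·0.2500/0.000484 = 1397.740.
Rounding up, n = 1398.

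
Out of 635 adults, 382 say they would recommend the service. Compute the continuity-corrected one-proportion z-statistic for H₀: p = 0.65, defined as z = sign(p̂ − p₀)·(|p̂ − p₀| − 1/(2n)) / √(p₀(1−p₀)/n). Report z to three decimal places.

z = -2.517

p̂ = 382/635 = 0.60157. p̂ − p₀ = -0.048425.
1/(2n) = 0.000787.
Corrected numerator: |-0.048425| − 0.000787 = 0.047638.
SE₀ = √(0.65·0.35/635) = 0.018928.
z = (−)0.047638/0.018928 = -2.517.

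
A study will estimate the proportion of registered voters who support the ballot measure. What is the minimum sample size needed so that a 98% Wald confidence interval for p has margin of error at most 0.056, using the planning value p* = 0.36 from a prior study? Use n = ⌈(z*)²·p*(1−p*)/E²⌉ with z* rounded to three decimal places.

For 98% confidence, z* = 2.326.
p*(1−p*) = 0.2304.
(z*)²·p*(1−p*)/E² = 5.410276·0.2304/0.003136 = 397.490.
Rounding up, n = 398.

n = 398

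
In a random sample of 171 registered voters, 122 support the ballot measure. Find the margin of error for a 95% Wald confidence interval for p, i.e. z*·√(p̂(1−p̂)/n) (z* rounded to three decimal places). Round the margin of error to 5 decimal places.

Sample proportion p̂ = 122/171 = 0.71345.
SE = √(p̂(1−p̂)/n) = √(0.204439/171) = 0.034577.
The 95% critical value is z* = 1.960.
ME = 1.960·0.034577 = 0.06777.

ME = 0.06777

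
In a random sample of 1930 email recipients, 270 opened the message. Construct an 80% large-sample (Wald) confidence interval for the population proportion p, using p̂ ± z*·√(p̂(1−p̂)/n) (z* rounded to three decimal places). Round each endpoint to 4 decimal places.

The sample proportion is 270/1930 = 0.13990.
Standard error of p̂: √(0.120325/1930) = √0.000062345 = 0.007896.
The 80% critical value is z* = 1.282.
Margin of error: 1.282 × 0.007896 = 0.01012.
So the interval runs from 0.1298 to 0.1500.

(0.1298, 0.1500)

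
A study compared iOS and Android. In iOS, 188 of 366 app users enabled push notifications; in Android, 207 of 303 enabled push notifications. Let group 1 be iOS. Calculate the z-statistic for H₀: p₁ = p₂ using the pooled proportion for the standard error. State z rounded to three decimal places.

z = -4.438

Sample proportions: p̂₁ = 188/366 = 0.51366 and p̂₂ = 207/303 = 0.68317.
Pooled p̂ = (188+207)/(366+303) = 395/669 = 0.59043.
Pooled SE = √[0.2418218·0.00603257] ≈ 0.038194.
z = (p̂₁ − p̂₂)/SE = (0.51366 − 0.68317)/0.038194 = -0.16951/0.038194 = -4.438.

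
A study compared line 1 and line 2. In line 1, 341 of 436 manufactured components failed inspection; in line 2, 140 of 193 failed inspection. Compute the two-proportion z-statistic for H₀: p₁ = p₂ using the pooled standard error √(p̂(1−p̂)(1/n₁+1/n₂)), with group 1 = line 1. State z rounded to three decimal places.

z = 1.547

p̂₁ = 341/436 = 0.78211, p̂₂ = 140/193 = 0.72539.
Pooled p̂ = (341+140)/(436+193) = 481/629 = 0.76471.
Pooled SE = √[0.1799308·0.00747493] ≈ 0.036674.
z = (p̂₁ − p̂₂)/SE = (0.78211 − 0.72539)/0.036674 = 0.05672/0.036674 = 1.547.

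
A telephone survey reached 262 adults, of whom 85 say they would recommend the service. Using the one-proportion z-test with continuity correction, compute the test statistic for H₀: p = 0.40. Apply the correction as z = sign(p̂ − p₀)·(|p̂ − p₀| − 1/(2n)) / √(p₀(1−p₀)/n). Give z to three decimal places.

z = -2.434

With x = 85 successes in n = 262, p̂ = 0.32443. p̂ − p₀ = -0.075573.
1/(2n) = 0.001908.
Corrected numerator: |-0.075573| − 0.001908 = 0.073665.
SE₀ = √(0.40·0.60/262) = 0.030266.
z = −0.073665/0.030266 = -2.434.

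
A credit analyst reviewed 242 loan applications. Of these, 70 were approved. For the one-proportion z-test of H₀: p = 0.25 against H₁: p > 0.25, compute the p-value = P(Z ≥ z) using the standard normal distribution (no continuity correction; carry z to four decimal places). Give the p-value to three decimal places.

p̂ = 70/242 = 0.28926.
Null standard error: √(0.25·0.75/242) = √0.000774793 = 0.027835.
z = (p̂ − p₀)/SE = (70/242 − 0.25)/0.027835 ≈ 1.4103.
From the standard normal, P(Z ≥ z) = 0.079.

p-value = 0.079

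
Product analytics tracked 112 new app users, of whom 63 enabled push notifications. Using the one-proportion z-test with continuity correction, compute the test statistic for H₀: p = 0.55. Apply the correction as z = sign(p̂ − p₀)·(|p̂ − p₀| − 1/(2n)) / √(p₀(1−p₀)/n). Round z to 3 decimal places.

z = 0.171

With x = 63 successes in n = 112, p̂ = 0.56250. p̂ − p₀ = 0.012500.
Continuity correction 1/(2n) = 1/224 = 0.004464.
Corrected numerator: |0.012500| − 0.004464 = 0.008036.
Null standard error: √(0.55·0.45/112) = √0.002209821 = 0.047009.
z = (+)0.008036/0.047009 = 0.171.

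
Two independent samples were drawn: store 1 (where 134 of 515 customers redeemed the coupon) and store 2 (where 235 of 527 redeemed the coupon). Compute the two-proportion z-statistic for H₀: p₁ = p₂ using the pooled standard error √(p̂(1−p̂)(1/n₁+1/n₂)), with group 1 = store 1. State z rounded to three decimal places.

z = -6.268

Sample proportions: p̂₁ = 134/515 = 0.26019 and p̂₂ = 235/527 = 0.44592.
Pooling: p̂ = 369/1042 = 0.35413.
SE = √[p̂(1−p̂)(1/n₁+1/n₂)] = √[0.35413·0.64587·(1/515+1/527)] ≈ 0.029633.
z = (p̂₁ − p̂₂)/SE = (0.26019 − 0.44592)/0.029633 = -0.18573/0.029633 = -6.268.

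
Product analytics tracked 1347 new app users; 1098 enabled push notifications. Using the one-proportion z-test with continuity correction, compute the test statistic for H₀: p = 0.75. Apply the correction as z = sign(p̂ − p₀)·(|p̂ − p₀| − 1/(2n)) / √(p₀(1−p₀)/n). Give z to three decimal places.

z = 5.490

Sample proportion p̂ = 1098/1347 = 0.81514. p̂ − p₀ = 0.065145.
Continuity correction 1/(2n) = 1/2694 = 0.000371.
Corrected numerator: |0.065145| − 0.000371 = 0.064774.
Under H₀, SE = √(p₀(1−p₀)/n) = √(0.75·0.25/1347) = √0.000139198 = 0.011798.
z = (+)0.064774/0.011798 = 5.490.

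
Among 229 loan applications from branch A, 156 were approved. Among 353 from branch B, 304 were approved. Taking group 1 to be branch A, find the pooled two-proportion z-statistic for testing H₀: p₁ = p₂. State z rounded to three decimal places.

p̂₁ = 156/229 = 0.68122, p̂₂ = 304/353 = 0.86119.
Pooling: p̂ = 460/582 = 0.79038.
Pooled SE = √[0.1656806·0.00719967] ≈ 0.034538.
z = -0.17997/0.034538 = -5.211.

z = -5.211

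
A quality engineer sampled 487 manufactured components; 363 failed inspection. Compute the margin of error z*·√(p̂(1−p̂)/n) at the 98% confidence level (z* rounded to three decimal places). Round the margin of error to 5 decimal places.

p̂ = 363/487 = 0.74538.
SE(p̂) = √(0.74538·0.25462/487) = 0.019741.
The 98% critical value is z* = 2.326.
Margin of error = z*·SE = 2.326 × 0.019741 = 0.04592.

ME = 0.04592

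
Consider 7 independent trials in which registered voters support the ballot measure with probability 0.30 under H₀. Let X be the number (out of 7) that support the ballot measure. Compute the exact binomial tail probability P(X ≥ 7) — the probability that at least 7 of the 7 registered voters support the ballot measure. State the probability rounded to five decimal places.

P = 0.00022

X is binomial with n = 7 and p = 0.30.
P(X ≥ 7) = C(7,7)·0.30^7·0.70^0.
= 0.000219 = 0.00022.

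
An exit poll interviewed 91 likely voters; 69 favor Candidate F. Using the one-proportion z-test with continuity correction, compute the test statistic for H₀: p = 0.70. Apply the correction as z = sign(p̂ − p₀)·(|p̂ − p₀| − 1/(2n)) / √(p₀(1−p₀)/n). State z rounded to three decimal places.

z = 1.098

The sample proportion is 69/91 = 0.75824. p̂ − p₀ = 0.058242.
Continuity correction 1/(2n) = 1/182 = 0.005495.
Corrected numerator: |0.058242| − 0.005495 = 0.052747.
Under H₀, SE = √(p₀(1−p₀)/n) = √(0.70·0.30/91) = √0.002307692 = 0.048038.
z = +0.052747/0.048038 = 1.098.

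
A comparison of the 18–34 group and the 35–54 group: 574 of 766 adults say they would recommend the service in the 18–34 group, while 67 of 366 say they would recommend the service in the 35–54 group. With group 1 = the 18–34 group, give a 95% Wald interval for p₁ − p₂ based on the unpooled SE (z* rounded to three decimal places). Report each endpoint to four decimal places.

p̂₁ = 574/766 = 0.74935, p̂₂ = 67/366 = 0.18306; p̂₁ − p̂₂ = 0.56629.
SE = √(0.000245204 + 0.000408604) = √0.000653808 = 0.025570.
z* = 1.960 at the 95% level. Margin of error = 0.05012.
Interval: 0.56629 ± 0.05012 → (0.5162, 0.6164).

(0.5162, 0.6164)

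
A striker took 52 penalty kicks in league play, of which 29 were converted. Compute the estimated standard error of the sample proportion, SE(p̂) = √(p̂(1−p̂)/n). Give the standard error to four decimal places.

Sample proportion p̂ = 29/52 = 0.55769.
p̂(1−p̂) = 0.55769·0.44231 = 0.246672.
Dividing by n and taking the root: √0.004743692 = 0.0689.

SE = 0.0689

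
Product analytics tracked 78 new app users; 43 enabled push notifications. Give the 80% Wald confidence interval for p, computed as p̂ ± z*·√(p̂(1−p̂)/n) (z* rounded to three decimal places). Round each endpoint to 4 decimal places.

(0.4791, 0.6235)

Sample proportion p̂ = 43/78 = 0.55128.
SE(p̂) = √(0.55128·0.44872/78) = 0.056315.
z* = 1.282 at the 80% level.
Margin = 1.282·0.056315 = 0.07220.
Interval: 0.55128 ± 0.07220 → (0.4791, 0.6235).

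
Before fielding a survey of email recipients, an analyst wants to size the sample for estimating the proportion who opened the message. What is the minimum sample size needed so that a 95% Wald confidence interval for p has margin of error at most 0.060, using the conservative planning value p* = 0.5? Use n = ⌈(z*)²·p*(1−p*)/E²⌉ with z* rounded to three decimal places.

n = 267

For 95% confidence, z* = 1.960.
p*(1−p*) = 0.2500.
Required n before rounding: 3.841600 × 0.2500 / 0.060² = 266.778.
Rounding up, n = 267.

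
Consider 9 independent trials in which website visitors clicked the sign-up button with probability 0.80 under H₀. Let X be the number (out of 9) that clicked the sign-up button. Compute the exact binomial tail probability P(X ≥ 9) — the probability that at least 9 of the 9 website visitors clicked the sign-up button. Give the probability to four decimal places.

X is binomial with n = 9 and p = 0.80.
P(X ≥ 9) = C(9,9)·0.80^9·0.20^0.
= 0.134218 = 0.1342.

P = 0.1342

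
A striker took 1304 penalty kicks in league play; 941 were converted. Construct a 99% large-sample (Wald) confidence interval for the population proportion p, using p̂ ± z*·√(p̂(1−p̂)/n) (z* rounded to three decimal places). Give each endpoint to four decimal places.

The sample proportion is 941/1304 = 0.72163.
SE = √(p̂(1−p̂)/n) = √(0.200882/1304) = 0.012412.
The 99% critical value is z* = 2.576.
Margin of error: 2.576 × 0.012412 = 0.03197.
So the interval runs from 0.6897 to 0.7536.

(0.6897, 0.7536)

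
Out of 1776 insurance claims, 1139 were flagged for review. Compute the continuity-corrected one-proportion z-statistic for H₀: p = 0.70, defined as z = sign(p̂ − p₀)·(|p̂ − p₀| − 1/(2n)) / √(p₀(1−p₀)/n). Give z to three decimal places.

z = -5.370

p̂ = 1139/1776 = 0.64133. p̂ − p₀ = -0.058671.
1/(2n) = 0.000282.
Corrected numerator: |-0.058671| − 0.000282 = 0.058389.
Under H₀, SE = √(p₀(1−p₀)/n) = √(0.70·0.30/1776) = √0.000118243 = 0.010874.
z = −0.058389/0.010874 = -5.370.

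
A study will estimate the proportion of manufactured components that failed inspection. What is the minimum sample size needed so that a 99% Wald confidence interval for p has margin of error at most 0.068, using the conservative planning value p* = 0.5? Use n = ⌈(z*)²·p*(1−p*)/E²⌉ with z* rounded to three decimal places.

z* = 2.576 at the 99% level.
p*(1−p*) = 0.50·0.50 = 0.2500.
(z*)²·p*(1−p*)/E² = 6.635776·0.2500/0.004624 = 358.768.
Rounding up, n = 359.

n = 359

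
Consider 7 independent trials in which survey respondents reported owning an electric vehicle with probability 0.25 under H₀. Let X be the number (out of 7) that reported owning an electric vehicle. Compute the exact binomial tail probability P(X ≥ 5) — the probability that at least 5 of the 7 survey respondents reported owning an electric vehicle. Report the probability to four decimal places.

P = 0.0129

X is binomial with n = 7 and p = 0.25.
P(X ≥ 5) = C(7,5)·0.25^5·0.75^2 + C(7,6)·0.25^6·0.75^1 + C(7,7)·0.25^7·0.75^0.
= 0.011536 + 0.001282 + 0.000061 = 0.0129.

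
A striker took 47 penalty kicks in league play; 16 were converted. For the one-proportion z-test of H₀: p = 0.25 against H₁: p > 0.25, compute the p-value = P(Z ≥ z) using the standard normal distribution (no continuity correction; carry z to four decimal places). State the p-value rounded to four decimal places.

Sample proportion p̂ = 16/47 = 0.34043.
Null standard error: √(0.25·0.75/47) = √0.003989362 = 0.063161.
z = (p̂ − p₀)/SE = (16/47 − 0.25)/0.063161 ≈ 1.4317.
p-value = P(Z ≥ z) with z = 1.4317 → 0.0761.

p-value = 0.0761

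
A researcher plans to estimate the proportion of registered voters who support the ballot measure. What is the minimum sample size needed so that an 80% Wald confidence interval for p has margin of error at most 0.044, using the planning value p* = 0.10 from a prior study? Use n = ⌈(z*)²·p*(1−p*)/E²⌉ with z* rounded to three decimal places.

The 80% critical value is z* = 1.282.
p*(1−p*) = 0.10·0.90 = 0.0900.
(z*)²·p*(1−p*)/E² = 1.643524·0.0900/0.001936 = 76.403.
⌈76.403⌉ = 77.

n = 77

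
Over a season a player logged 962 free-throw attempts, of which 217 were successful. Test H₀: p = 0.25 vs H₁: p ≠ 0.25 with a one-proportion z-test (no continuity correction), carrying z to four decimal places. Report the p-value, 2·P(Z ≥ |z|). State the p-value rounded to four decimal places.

p-value = 0.0802

With x = 217 successes in n = 962, p̂ = 0.22557.
SE₀ = √(0.25·0.75/962) = 0.013961.
z = (p̂ − p₀)/SE = (217/962 − 0.25)/0.013961 ≈ -1.7498.
p-value = 2·P(Z ≥ |z|) with z = -1.7498 → 0.0802.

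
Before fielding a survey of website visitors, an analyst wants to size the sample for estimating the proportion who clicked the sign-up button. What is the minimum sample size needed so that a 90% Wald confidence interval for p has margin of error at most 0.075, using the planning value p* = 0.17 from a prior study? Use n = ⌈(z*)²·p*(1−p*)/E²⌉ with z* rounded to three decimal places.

For 90% confidence, z* = 1.645.
p*(1−p*) = 0.1411.
Required n before rounding: 2.706025 × 0.1411 / 0.075² = 67.879.
Rounding up, n = 68.

n = 68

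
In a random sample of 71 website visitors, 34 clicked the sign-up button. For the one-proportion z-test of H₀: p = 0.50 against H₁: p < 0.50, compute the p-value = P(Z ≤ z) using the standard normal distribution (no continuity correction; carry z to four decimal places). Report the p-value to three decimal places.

p-value = 0.361

Sample proportion p̂ = 34/71 = 0.47887.
SE₀ = √(0.50·0.50/71) = 0.059339.
z = (p̂ − p₀)/SE = (34/71 − 0.50)/0.059339 ≈ -0.3560.
p-value = P(Z ≤ z) with z = -0.3560 → 0.361.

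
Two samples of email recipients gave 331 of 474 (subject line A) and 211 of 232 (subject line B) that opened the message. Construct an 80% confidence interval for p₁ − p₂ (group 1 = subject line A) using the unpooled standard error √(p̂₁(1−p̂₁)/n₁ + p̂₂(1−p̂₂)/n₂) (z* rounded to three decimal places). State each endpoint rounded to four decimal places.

p̂₁ = 331/474 = 0.69831, p̂₂ = 211/232 = 0.90948; p̂₁ − p̂₂ = -0.21117.
SE = √(0.000444456 + 0.000354844) = √0.000799300 = 0.028272.
The 80% critical value is z* = 1.282. Margin of error = 0.03624.
CI: -0.21117 ± 0.03624 = (-0.2474, -0.1749).

(-0.2474, -0.1749)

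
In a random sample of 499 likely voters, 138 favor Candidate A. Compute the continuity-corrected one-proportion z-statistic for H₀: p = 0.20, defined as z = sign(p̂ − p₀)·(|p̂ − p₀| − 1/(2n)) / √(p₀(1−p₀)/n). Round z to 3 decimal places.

z = 4.219

p̂ = 138/499 = 0.27655. p̂ − p₀ = 0.076553.
1/(2n) = 0.001002.
Corrected numerator: |0.076553| − 0.001002 = 0.075551.
Under H₀, SE = √(p₀(1−p₀)/n) = √(0.20·0.80/499) = √0.000320641 = 0.017906.
z = (+)0.075551/0.017906 = 4.219.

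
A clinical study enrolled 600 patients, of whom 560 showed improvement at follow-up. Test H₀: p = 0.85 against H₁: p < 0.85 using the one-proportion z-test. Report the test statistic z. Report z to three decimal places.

z = 5.717

Sample proportion p̂ = 560/600 = 0.93333.
SE₀ = √(0.85·0.15/600) = 0.014577.
z = (0.93333 − 0.85)/0.014577 = 0.08333/0.014577 = 5.717.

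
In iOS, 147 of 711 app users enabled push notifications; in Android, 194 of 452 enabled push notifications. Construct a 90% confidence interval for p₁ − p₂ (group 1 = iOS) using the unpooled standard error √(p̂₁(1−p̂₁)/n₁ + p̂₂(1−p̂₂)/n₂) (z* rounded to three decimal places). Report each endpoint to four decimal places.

p̂₁ = 0.20675, p̂₂ = 0.42920, so the observed difference is -0.22245.
SE = √(0.000230668 + 0.000542009) = √0.000772677 = 0.027797.
z* = 1.645 at the 90% level. Margin = 1.645·0.027797 = 0.04573.
So the interval runs from -0.2682 to -0.1767.

(-0.2682, -0.1767)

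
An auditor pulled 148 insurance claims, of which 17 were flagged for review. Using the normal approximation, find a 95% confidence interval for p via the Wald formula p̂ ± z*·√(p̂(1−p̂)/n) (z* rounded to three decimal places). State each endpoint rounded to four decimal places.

The sample proportion is 17/148 = 0.11486.
SE(p̂) = √(0.11486·0.88514/148) = 0.026210.
z* = 1.960 at the 95% level.
Margin of error: 1.960 × 0.026210 = 0.05137.
So the interval runs from 0.0635 to 0.1662.

(0.0635, 0.1662)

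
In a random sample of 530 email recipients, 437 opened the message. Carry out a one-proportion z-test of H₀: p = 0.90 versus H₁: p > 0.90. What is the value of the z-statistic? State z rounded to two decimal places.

z = -5.79

p̂ = 437/530 = 0.82453.
SE₀ = √(0.90·0.10/530) = 0.013031.
z = (0.82453 − 0.90)/0.013031 = -0.07547/0.013031 = -5.79.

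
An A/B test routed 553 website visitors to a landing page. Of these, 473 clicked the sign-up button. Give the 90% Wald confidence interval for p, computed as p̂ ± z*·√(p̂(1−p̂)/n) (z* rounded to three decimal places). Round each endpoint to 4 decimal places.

(0.8307, 0.8799)

p̂ = 473/553 = 0.85533.
SE = √(p̂(1−p̂)/n) = √(0.123737/553) = 0.014958.
z* = 1.645 at the 90% level.
Margin of error: 1.645 × 0.014958 = 0.02461.
So the interval runs from 0.8307 to 0.8799.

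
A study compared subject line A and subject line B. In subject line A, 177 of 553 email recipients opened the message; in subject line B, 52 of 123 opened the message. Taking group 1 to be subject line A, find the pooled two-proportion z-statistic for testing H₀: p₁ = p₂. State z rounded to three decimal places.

p̂₁ = 177/553 = 0.32007, p̂₂ = 52/123 = 0.42276.
Pooling: p̂ = 229/676 = 0.33876.
Pooled SE = √[0.2240008·0.00993840] ≈ 0.047183.
z = -0.10269/0.047183 = -2.176.

z = -2.176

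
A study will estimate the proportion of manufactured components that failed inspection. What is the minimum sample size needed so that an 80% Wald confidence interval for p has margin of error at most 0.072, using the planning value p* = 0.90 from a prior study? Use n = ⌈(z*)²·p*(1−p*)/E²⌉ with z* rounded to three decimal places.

n = 29

For 80% confidence, z* = 1.282.
p*(1−p*) = 0.0900.
(z*)²·p*(1−p*)/E² = 1.643524·0.0900/0.005184 = 28.533.
Rounding up, n = 29.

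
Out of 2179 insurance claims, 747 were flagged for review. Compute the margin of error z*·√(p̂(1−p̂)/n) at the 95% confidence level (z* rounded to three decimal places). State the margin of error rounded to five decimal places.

ME = 0.01993

With x = 747 successes in n = 2179, p̂ = 0.34282.
Standard error of p̂: √(0.225294/2179) = √0.000103393 = 0.010168.
For 95% confidence, z* = 1.960.
ME = 1.960·0.010168 = 0.01993.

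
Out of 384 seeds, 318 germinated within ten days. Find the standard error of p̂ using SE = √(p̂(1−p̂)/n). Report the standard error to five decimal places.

The sample proportion is 318/384 = 0.82812.
p̂(1−p̂) = 0.82812·0.17188 = 0.142337.
Dividing by n and taking the root: √0.000370669 = 0.01925.

SE = 0.01925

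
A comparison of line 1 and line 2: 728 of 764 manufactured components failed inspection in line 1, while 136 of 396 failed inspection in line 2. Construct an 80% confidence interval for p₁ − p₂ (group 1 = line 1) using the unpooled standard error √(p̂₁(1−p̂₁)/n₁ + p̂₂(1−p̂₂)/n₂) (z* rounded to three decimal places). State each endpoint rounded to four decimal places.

p̂₁ = 728/764 = 0.95288, p̂₂ = 136/396 = 0.34343; p̂₁ − p̂₂ = 0.60945.
SE = √(0.000058770 + 0.000569412) = √0.000628182 = 0.025064.
The 80% critical value is z* = 1.282. Margin = 1.282·0.025064 = 0.03213.
CI: 0.60945 ± 0.03213 = (0.5773, 0.6416).

(0.5773, 0.6416)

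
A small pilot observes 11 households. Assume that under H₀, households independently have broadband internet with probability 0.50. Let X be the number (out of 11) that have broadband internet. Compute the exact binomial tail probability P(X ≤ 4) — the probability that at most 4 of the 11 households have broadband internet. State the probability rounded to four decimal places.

X is binomial with n = 11 and p = 0.50.
P(X ≤ 4) = Σ_{j=0}^{4} C(11,j)·0.50^j·0.50^{11−j}.
= 0.000488 + 0.005371 + 0.026855 + 0.080566 + 0.161133 = 0.2744.

P = 0.2744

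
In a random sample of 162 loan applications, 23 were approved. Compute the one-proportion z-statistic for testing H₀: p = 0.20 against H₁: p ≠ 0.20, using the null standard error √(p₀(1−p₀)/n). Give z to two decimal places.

z = -1.85

The sample proportion is 23/162 = 0.14198.
SE₀ = √(0.20·0.80/162) = 0.031427.
z = (p̂ − p₀)/SE = (0.14198 − 0.20)/0.031427 = -1.85.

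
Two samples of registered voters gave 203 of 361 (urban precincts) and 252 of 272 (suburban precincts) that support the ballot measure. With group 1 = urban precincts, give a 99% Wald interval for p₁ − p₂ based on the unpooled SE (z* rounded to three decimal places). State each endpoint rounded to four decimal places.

p̂₁ = 203/361 = 0.56233, p̂₂ = 252/272 = 0.92647; p̂₁ − p̂₂ = -0.36414.
SE = √(0.000681760 + 0.000250452) = √0.000932212 = 0.030532.
For 99% confidence, z* = 2.576. Margin = 2.576·0.030532 = 0.07865.
Interval: -0.36414 ± 0.07865 → (-0.4428, -0.2855).

(-0.4428, -0.2855)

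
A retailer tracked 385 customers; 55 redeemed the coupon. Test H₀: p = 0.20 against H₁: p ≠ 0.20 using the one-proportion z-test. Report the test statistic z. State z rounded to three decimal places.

z = -2.803

p̂ = 55/385 = 0.14286.
Null standard error: √(0.20·0.80/385) = √0.000415584 = 0.020386.
z = (p̂ − p₀)/SE = (0.14286 − 0.20)/0.020386 = -2.803.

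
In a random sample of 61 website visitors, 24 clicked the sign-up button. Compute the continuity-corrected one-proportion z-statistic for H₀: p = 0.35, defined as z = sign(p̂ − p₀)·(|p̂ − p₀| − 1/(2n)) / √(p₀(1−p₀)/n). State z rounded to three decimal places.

With x = 24 successes in n = 61, p̂ = 0.39344. p̂ − p₀ = 0.043443.
1/(2n) = 0.008197.
Corrected numerator: |0.043443| − 0.008197 = 0.035246.
SE₀ = √(0.35·0.65/61) = 0.061070.
z = +0.035246/0.061070 = 0.577.

z = 0.577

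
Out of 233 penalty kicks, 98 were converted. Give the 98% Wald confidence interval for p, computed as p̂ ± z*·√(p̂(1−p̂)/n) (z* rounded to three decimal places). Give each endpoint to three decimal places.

The sample proportion is 98/233 = 0.42060.
SE = √(p̂(1−p̂)/n) = √(0.243696/233) = 0.032340.
The 98% critical value is z* = 2.326.
Margin of error: 2.326 × 0.032340 = 0.07522.
So the interval runs from 0.345 to 0.496.

(0.345, 0.496)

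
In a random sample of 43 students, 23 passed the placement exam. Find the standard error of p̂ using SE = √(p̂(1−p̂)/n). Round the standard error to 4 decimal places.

p̂ = 23/43 = 0.53488.
p̂(1−p̂) = 0.53488·0.46512 = 0.248783.
Dividing by n and taking the root: √0.005785651 = 0.0761.

SE = 0.0761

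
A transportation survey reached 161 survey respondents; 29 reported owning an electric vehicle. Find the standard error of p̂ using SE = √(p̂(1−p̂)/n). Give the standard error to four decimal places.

SE = 0.0303

With x = 29 successes in n = 161, p̂ = 0.18012.
p̂(1−p̂) = 0.147677.
SE = √(0.147677/161) = √0.000917248 = 0.0303.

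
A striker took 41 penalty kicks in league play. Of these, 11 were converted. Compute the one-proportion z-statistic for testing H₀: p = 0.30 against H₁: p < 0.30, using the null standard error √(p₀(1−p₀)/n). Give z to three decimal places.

z = -0.443

p̂ = 11/41 = 0.26829.
SE₀ = √(0.30·0.70/41) = 0.071568.
z = (p̂ − p₀)/SE = (0.26829 − 0.30)/0.071568 = -0.443.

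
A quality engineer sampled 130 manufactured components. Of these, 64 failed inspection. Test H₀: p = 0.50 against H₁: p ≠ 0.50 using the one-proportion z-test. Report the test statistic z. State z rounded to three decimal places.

z = -0.175

Sample proportion p̂ = 64/130 = 0.49231.
Null standard error: √(0.50·0.50/130) = √0.001923077 = 0.043853.
z = (0.49231 − 0.50)/0.043853 = -0.00769/0.043853 = -0.175.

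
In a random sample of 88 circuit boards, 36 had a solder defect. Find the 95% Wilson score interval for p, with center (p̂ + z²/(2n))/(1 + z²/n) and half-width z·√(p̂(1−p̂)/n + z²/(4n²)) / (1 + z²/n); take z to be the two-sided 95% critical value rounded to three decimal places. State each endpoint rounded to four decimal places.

(0.3123, 0.5135)

Here p̂ = 36/88 = 0.40909 and z = 1.960 (z² = 3.841600).
1 + z²/n = 1.043655.
Center = (0.40909 + 0.021827)/1.043655 = 0.41289.
Radicand: p̂(1−p̂)/n + z²/(4n²) = 0.002746995 + 0.000124019 = 0.002871014.
Half-width = z·√(radicand)/denom = 1.960·0.053582/1.043655 = 0.10063.
So the interval runs from 0.3123 to 0.5135.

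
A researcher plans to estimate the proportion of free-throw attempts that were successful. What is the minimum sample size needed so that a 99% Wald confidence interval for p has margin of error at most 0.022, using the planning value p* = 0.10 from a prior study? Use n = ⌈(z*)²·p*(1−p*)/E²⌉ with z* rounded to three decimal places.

For 99% confidence, z* = 2.576.
p*(1−p*) = 0.0900.
Required n before rounding: 6.635776 × 0.0900 / 0.022² = 1233.925.
Rounding up, n = 1234.

n = 1234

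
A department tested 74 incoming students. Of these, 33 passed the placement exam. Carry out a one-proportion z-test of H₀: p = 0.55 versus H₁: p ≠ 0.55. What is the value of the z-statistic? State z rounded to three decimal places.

z = -1.799

p̂ = 33/74 = 0.44595.
Null standard error: √(0.55·0.45/74) = √0.003344595 = 0.057832.
z = (p̂ − p₀)/SE = (0.44595 − 0.55)/0.057832 = -1.799.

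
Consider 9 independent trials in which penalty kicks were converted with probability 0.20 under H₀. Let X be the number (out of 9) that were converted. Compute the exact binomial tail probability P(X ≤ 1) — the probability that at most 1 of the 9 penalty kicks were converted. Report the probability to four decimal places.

P = 0.4362

X ~ Binomial(n=9, p=0.20).
P(X ≤ 1) = C(9,0)·0.20^0·0.80^9 + C(9,1)·0.20^1·0.80^8.
= 0.134218 + 0.301990 = 0.4362.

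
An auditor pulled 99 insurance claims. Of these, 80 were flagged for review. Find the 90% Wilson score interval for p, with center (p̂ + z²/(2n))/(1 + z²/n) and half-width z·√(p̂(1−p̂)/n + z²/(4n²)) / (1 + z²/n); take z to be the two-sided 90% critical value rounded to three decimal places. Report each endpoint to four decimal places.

(0.7351, 0.8646)

p̂ = 80/99 = 0.80808; z = 1.645, so z² = 2.706025.
Denominator 1 + z²/n = 1 + 2.706025/99 = 1.027334.
Adjusted center: (0.80808 + z²/(2n))/1.027334 = 0.79988.
Radicand: p̂(1−p̂)/n + z²/(4n²) = 0.001566527 + 0.000069024 = 0.001635551.
Half-width = 1.645·√0.001635551/1.027334 = 0.06476.
CI: 0.79988 ± 0.06476 = (0.7351, 0.8646).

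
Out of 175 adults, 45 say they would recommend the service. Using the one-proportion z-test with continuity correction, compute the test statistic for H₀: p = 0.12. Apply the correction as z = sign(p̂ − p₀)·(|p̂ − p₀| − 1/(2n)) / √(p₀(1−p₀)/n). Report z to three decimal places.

The sample proportion is 45/175 = 0.25714. p̂ − p₀ = 0.137143.
1/(2n) = 0.002857.
Corrected numerator: |0.137143| − 0.002857 = 0.134286.
Under H₀, SE = √(p₀(1−p₀)/n) = √(0.12·0.88/175) = √0.000603429 = 0.024565.
z = +0.134286/0.024565 = 5.467.

z = 5.467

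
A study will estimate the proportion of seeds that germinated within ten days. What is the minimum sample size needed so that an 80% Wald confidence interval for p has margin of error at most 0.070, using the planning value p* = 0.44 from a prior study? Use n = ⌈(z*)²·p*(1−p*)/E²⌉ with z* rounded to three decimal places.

For 80% confidence, z* = 1.282.
p*(1−p*) = 0.44·0.56 = 0.2464.
(z*)²·p*(1−p*)/E² = 1.643524·0.2464/0.004900 = 82.646.
⌈82.646⌉ = 83.

n = 83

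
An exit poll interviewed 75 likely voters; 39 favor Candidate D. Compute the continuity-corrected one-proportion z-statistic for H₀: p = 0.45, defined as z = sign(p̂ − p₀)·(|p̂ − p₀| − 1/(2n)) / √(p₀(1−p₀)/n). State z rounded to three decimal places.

With x = 39 successes in n = 75, p̂ = 0.52000. p̂ − p₀ = 0.070000.
Continuity correction 1/(2n) = 1/150 = 0.006667.
Corrected numerator: |0.070000| − 0.006667 = 0.063333.
Null standard error: √(0.45·0.55/75) = √0.003300000 = 0.057446.
z = +0.063333/0.057446 = 1.102.

z = 1.102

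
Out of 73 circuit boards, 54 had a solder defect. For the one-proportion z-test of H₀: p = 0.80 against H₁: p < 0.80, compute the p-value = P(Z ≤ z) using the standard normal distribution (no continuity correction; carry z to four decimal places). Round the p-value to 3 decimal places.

p-value = 0.099

With x = 54 successes in n = 73, p̂ = 0.73973.
SE₀ = √(0.80·0.20/73) = 0.046816.
Test statistic (full precision, shown to 4 dp): z = (54/73 − 0.80)/SE₀ ≈ -1.2875.
From the standard normal, P(Z ≤ z) = 0.099.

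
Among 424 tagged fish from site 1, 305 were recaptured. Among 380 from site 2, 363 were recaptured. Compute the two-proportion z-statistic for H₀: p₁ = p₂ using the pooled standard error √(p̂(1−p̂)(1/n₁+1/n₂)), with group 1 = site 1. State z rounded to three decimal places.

z = -8.909

p̂₁ = 305/424 = 0.71934, p̂₂ = 363/380 = 0.95526.
Pooled p̂ = (305+363)/(424+380) = 668/804 = 0.83085.
Pooled SE = √[0.1405411·0.00499007] ≈ 0.026482.
z = -0.23592/0.026482 = -8.909.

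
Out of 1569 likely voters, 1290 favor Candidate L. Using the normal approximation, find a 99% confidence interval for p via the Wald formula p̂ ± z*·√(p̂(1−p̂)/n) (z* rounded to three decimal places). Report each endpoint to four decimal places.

(0.7973, 0.8470)

Sample proportion p̂ = 1290/1569 = 0.82218.
Standard error of p̂: √(0.146200/1569) = √0.000093181 = 0.009653.
For 99% confidence, z* = 2.576.
Margin = 2.576·0.009653 = 0.02487.
So the interval runs from 0.7973 to 0.8470.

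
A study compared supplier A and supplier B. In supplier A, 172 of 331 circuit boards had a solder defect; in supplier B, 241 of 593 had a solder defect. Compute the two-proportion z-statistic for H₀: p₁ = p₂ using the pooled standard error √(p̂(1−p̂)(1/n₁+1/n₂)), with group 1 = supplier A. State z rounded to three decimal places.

z = 3.319

Sample proportions: p̂₁ = 172/331 = 0.51964 and p̂₂ = 241/593 = 0.40641.
Pooling: p̂ = 413/924 = 0.44697.
Pooled SE = √[0.2471878·0.00470749] ≈ 0.034112.
z = 0.11323/0.034112 = 3.319.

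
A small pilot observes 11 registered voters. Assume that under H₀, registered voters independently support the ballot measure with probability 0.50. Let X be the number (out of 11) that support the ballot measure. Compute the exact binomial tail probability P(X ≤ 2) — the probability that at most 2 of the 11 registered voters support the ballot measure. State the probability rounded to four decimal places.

X ~ Binomial(n=11, p=0.50).
P(X ≤ 2) = C(11,0)·0.50^0·0.50^11 + C(11,1)·0.50^1·0.50^10 + C(11,2)·0.50^2·0.50^9.
= 0.000488 + 0.005371 + 0.026855 = 0.0327.

P = 0.0327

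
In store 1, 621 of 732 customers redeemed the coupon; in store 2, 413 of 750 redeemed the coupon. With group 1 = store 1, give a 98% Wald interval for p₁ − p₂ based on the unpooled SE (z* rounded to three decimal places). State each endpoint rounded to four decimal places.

p̂₁ = 621/732 = 0.84836, p̂₂ = 413/750 = 0.55067; p̂₁ − p̂₂ = 0.29769.
SE = √(0.000175744 + 0.000329911) = √0.000505655 = 0.022487.
z* = 2.326 at the 98% level. Margin of error = 0.05230.
So the interval runs from 0.2454 to 0.3500.

(0.2454, 0.3500)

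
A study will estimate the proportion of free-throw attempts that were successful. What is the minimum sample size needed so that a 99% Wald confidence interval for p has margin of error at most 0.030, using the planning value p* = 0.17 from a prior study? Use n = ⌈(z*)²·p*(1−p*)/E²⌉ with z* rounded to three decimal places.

The 99% critical value is z* = 2.576.
p*(1−p*) = 0.17·0.83 = 0.1411.
(z*)²·p*(1−p*)/E² = 6.635776·0.1411/0.000900 = 1040.342.
Rounding up, n = 1041.

n = 1041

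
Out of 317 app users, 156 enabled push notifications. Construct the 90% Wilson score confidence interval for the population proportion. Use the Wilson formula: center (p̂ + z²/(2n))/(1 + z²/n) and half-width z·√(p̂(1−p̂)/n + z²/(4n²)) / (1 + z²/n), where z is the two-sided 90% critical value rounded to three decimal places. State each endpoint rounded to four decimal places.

p̂ = 156/317 = 0.49211; z = 1.645, so z² = 2.706025.
Denominator 1 + z²/n = 1 + 2.706025/317 = 1.008536.
Adjusted center: (0.49211 + z²/(2n))/1.008536 = 0.49218.
Radicand: p̂(1−p̂)/n + z²/(4n²) = 0.000788447 + 0.000006732 = 0.000795179.
Half-width = z·√(radicand)/denom = 1.645·0.028199/1.008536 = 0.04599.
So the interval runs from 0.4462 to 0.5382.

(0.4462, 0.5382)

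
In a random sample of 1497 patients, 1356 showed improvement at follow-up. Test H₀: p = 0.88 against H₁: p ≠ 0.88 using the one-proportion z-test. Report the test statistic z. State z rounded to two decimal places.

z = 3.07

Sample proportion p̂ = 1356/1497 = 0.90581.
Null standard error: √(0.88·0.12/1497) = √0.000070541 = 0.008399.
Test statistic: z = 0.02581/0.008399 = 3.07.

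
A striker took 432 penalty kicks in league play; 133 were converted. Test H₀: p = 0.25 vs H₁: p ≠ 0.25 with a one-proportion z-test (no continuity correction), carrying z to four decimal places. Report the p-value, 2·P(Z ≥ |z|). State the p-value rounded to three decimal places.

p-value = 0.005

p̂ = 133/432 = 0.30787.
Null standard error: √(0.25·0.75/432) = √0.000434028 = 0.020833.
z = (p̂ − p₀)/SE = (133/432 − 0.25)/0.020833 ≈ 2.7778.
From the standard normal, 2·P(Z ≥ |z|) = 0.005.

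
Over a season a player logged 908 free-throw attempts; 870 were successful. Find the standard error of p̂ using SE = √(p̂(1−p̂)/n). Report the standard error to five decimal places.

SE = 0.00665

With x = 870 successes in n = 908, p̂ = 0.95815.
p̂(1−p̂) = 0.95815·0.04185 = 0.040099.
Dividing by n and taking the root: √0.000044162 = 0.00665.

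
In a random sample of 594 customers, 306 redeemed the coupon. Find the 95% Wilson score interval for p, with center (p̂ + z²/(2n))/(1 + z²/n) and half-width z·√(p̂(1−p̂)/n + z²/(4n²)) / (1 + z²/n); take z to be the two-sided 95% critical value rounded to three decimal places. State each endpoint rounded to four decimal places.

(0.4750, 0.5551)

Here p̂ = 306/594 = 0.51515 and z = 1.960 (z² = 3.841600).
1 + z²/n = 1.006467.
Center = (0.51515 + 0.003234)/1.006467 = 0.51505.
Radicand: p̂(1−p̂)/n + z²/(4n²) = 0.000420489 + 0.000002722 = 0.000423211.
Half-width = z·√(radicand)/denom = 1.960·0.020572/1.006467 = 0.04006.
So the interval runs from 0.4750 to 0.5551.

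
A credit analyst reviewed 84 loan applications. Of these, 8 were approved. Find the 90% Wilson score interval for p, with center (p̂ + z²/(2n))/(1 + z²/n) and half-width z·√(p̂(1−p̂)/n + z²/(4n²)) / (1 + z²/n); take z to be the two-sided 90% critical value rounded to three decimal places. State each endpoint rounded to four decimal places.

p̂ = 8/84 = 0.09524; z = 1.645, so z² = 2.706025.
1 + z²/n = 1.032215.
Center = (0.09524 + 0.016107)/1.032215 = 0.10787.
Radicand: p̂(1−p̂)/n + z²/(4n²) = 0.001025807 + 0.000095877 = 0.001121684.
Half-width = z·√(radicand)/denom = 1.645·0.033492/1.032215 = 0.05337.
So the interval runs from 0.0545 to 0.1612.

(0.0545, 0.1612)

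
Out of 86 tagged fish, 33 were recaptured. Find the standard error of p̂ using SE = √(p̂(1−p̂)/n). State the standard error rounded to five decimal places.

SE = 0.05244

With x = 33 successes in n = 86, p̂ = 0.38372.
p̂(1−p̂) = 0.236479.
SE = √(0.236479/86) = √0.002749756 = 0.05244.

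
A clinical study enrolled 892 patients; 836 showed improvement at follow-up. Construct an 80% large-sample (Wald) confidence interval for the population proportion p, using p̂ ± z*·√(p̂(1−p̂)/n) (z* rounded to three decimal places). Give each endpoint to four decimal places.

(0.9268, 0.9476)

With x = 836 successes in n = 892, p̂ = 0.93722.
Standard error of p̂: √(0.058839/892) = √0.000065963 = 0.008122.
z* = 1.282 at the 80% level.
Margin of error: 1.282 × 0.008122 = 0.01041.
CI: 0.93722 ± 0.01041 = (0.9268, 0.9476).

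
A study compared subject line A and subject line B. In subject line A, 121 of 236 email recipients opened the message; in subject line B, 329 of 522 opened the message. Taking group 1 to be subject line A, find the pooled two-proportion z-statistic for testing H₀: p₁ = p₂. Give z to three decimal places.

z = -3.051

Sample proportions: p̂₁ = 121/236 = 0.51271 and p̂₂ = 329/522 = 0.63027.
Pooling: p̂ = 450/758 = 0.59367.
Pooled SE = √[0.2412264·0.00615300] ≈ 0.038526.
z = (p̂₁ − p̂₂)/SE = (0.51271 − 0.63027)/0.038526 = -0.11756/0.038526 = -3.051.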